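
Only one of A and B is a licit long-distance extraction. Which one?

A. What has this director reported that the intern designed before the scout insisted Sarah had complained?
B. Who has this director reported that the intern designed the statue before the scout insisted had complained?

A

In B, the wh-phrase is extracted from inside an adjunct island (introduced by "before"), which blocks movement.
In A, the extraction path crosses only that-complement boundaries, which are transparent.
So A is grammatical.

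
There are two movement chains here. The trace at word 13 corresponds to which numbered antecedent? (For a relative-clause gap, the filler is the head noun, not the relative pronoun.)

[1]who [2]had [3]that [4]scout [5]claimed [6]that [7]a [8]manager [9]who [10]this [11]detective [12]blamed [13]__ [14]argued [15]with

The marked gap is inside the relative clause, the direct object of "blamed".
Its filler is the head noun "manager" (via "who"), at word 8.
(The other dependency links word 1 to a gap after word 15.)

8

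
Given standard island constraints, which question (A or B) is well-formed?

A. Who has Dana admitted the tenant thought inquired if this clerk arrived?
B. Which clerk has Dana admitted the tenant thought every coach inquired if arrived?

A

In B, the wh-phrase is extracted from inside a wh-island (introduced by "if"), which blocks movement.
In A, the extraction path crosses only that-complement boundaries, which are transparent.
So A is grammatical.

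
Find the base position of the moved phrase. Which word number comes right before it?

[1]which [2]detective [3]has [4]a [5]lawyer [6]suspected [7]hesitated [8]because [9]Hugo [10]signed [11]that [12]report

6

The displaced element is "which detective" (word 2).
It is linked across 1 clause boundary (Ø).
It functions as the subject of "hesitated", so the gap sits immediately after word 6 ("suspected").
Base order: A lawyer has suspected that which detective hesitated because Hugo signed that report.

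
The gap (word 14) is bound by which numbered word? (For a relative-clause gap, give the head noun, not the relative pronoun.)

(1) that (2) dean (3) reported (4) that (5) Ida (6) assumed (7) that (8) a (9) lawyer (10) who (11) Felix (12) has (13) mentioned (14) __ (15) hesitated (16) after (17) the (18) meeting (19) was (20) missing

The gap at 14 is the subject of "hesitated", inside a relative clause.
The relative pronoun is "who" (word 10); it is bound by the head noun immediately before it.
Its filler is the head noun "lawyer", at word 9.

9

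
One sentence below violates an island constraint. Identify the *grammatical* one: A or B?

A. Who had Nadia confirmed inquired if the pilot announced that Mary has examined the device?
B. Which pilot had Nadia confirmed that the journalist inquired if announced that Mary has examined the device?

A

In B, the wh-phrase is extracted from inside a wh-island (introduced by "if"), which blocks movement.
In A, the extraction path crosses only that-complement boundaries, which are transparent.
So A is grammatical.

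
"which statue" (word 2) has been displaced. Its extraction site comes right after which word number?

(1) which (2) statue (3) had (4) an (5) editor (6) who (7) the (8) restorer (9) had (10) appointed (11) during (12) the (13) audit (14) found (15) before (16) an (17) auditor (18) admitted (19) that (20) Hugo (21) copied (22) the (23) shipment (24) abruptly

The displaced element is "which statue" (word 2).
It functions as the direct object of "found", so the gap sits immediately after word 14 ("found").
Base order: An editor who the restorer had appointed during the audit had found which statue before an auditor admitted that Hugo copied the shipment abruptly.

14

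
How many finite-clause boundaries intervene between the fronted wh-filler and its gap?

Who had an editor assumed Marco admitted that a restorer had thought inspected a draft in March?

3

"who" is extracted from the subject of "inspected".
Boundaries crossed, outermost first: [Ø], [that], [Ø] — 3 in total.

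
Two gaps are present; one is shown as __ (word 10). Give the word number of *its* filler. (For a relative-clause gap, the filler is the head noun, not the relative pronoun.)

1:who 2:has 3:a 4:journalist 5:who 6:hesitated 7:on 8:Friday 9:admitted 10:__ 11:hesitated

The marked gap is the subject of "hesitated".
Its filler is the fronted wh-phrase "who", at word 1.
(The other dependency links word 4 to a gap after word 5.)

1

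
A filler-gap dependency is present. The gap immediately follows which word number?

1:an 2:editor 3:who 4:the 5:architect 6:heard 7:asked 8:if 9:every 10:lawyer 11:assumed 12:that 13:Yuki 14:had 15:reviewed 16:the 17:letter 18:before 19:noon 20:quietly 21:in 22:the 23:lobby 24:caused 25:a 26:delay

The displaced element is "an editor" (word 2).
It is linked across 1 clause boundary (Ø).
It functions as the subject of "asked", so the gap sits immediately after word 6 ("heard").
Base order: The architect heard an editor asked if every lawyer assumed that Yuki had reviewed the letter before noon quietly in the lobby.

6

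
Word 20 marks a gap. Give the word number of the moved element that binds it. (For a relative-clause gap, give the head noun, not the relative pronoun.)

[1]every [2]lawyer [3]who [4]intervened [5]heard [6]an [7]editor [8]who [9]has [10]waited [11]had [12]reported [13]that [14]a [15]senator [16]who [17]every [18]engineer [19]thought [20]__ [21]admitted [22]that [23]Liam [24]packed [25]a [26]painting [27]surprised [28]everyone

15

The gap at 20 is the subject of "admitted", inside a relative clause.
The relative pronoun is "who" (word 16); it is bound by the head noun immediately before it.
Its filler is the head noun "senator", at word 15.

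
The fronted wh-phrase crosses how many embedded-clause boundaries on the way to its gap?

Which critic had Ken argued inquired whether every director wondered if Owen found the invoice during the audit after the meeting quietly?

1

"which critic" is extracted from the subject of "inquired".
Boundaries crossed, outermost first: [Ø] — 1 in total.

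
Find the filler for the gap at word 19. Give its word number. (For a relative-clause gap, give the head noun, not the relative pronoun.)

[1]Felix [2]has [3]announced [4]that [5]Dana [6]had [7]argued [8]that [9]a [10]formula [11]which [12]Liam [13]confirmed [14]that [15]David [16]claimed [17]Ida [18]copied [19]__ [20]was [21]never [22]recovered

The gap at 19 is the object of "copied", inside a relative clause.
The relative pronoun is "which" (word 11); it is bound by the head noun immediately before it.
Its filler is the head noun "formula", at word 10.

10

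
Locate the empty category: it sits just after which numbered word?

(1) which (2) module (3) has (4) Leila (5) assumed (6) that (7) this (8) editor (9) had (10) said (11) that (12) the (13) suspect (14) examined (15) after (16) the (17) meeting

The displaced element is "which module" (word 2).
It is linked across 2 clause boundaries (that → that).
It functions as the direct object of "examined", so the gap sits immediately after word 14 ("examined").
Base order: Leila has assumed that this editor had said that the suspect examined which module after the meeting.

14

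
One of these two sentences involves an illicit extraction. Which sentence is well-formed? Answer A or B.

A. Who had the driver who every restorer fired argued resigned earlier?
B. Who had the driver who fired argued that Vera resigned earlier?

In B, the wh-phrase is extracted from inside a complex-NP island (relative clause) (introduced by "who"), which blocks movement.
In A, the extraction path crosses only that-complement boundaries, which are transparent.
So A is grammatical.

A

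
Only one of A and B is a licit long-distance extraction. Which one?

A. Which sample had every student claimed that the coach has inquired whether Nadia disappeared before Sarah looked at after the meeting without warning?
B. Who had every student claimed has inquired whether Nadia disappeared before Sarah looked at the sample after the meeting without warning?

In A, the wh-phrase is extracted from inside a wh-island (introduced by "whether"), which blocks movement.
In B, the extraction path crosses only that-complement boundaries, which are transparent.
So B is grammatical.

B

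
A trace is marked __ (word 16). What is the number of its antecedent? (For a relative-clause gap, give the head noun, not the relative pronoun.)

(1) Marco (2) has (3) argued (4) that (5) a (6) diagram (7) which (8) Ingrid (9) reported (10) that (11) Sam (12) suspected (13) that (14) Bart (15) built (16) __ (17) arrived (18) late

6

The gap at 16 is the object of "built", inside a relative clause.
The relative pronoun is "which" (word 7); it is bound by the head noun immediately before it.
Its filler is the head noun "diagram", at word 6.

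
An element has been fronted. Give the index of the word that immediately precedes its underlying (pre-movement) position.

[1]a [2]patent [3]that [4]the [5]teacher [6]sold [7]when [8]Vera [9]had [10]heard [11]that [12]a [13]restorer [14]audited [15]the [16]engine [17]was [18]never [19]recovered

The displaced element is "a patent" (word 2).
It functions as the direct object of "sold", so the gap sits immediately after word 6 ("sold").
Base order: The teacher sold a patent when Vera had heard that a restorer audited the engine.

6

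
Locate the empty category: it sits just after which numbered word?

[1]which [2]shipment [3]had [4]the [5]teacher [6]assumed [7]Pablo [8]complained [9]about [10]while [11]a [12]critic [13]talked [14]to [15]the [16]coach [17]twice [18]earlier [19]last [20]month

The displaced element is "which shipment" (word 2).
It is linked across 1 clause boundary (Ø).
It functions as the object of the preposition "about" of "complained", so the gap sits immediately after word 9 ("about").
Base order: The teacher had assumed Pablo complained about which shipment while a critic talked to the coach twice earlier last month.

9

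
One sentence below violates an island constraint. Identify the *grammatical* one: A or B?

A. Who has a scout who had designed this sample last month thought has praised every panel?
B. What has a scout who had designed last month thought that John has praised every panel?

In B, the wh-phrase is extracted from inside a complex-NP island (relative clause) (introduced by "who"), which blocks movement.
In A, the extraction path crosses only that-complement boundaries, which are transparent.
So A is grammatical.

A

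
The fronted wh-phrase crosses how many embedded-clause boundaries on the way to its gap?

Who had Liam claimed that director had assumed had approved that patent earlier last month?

"who" is extracted from the subject of "approved".
Boundaries crossed, outermost first: [Ø], [Ø] — 2 in total.

2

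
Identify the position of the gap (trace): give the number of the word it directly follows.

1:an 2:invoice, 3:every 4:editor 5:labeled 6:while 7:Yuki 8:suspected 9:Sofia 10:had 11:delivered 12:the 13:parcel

5

The displaced element is "an invoice" (word 2).
It functions as the direct object of "labeled", so the gap sits immediately after word 5 ("labeled").
Base order: Every editor labeled an invoice while Yuki suspected Sofia had delivered the parcel.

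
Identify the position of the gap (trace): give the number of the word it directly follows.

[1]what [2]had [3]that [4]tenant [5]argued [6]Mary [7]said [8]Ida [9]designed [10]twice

9

The displaced element is "what" (word 1).
It is linked across 2 clause boundaries (Ø → Ø).
It functions as the direct object of "designed", so the gap sits immediately after word 9 ("designed").
Base order: That tenant had argued Mary said Ida designed what twice.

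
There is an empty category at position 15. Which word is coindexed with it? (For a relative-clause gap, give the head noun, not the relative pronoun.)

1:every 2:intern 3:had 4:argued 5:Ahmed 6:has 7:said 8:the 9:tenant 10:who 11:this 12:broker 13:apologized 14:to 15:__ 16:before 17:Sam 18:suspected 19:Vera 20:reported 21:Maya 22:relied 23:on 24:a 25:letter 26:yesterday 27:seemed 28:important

The gap at 15 is the prepositional object of "apologized", inside a relative clause.
The relative pronoun is "who" (word 10); it is bound by the head noun immediately before it.
Its filler is the head noun "tenant", at word 9.

9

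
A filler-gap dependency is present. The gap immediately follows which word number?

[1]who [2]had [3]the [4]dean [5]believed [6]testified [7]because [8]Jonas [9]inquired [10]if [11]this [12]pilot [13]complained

The displaced element is "who" (word 1).
It is linked across 1 clause boundary (Ø).
It functions as the subject of "testified", so the gap sits immediately after word 5 ("believed").
Base order: The dean had believed who testified because Jonas inquired if this pilot complained.

5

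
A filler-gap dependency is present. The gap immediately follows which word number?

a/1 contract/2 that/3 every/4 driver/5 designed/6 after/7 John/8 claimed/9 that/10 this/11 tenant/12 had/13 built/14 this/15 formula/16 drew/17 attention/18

The displaced element is "a contract" (word 2).
It functions as the direct object of "designed", so the gap sits immediately after word 6 ("designed").
Base order: Every driver designed a contract after John claimed that this tenant had built this formula.

6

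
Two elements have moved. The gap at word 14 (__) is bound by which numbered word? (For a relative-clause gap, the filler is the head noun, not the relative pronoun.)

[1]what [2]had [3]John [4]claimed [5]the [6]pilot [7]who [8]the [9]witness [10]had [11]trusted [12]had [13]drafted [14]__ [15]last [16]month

1

The marked gap is the direct object of "drafted".
Its filler is the fronted wh-phrase "what", at word 1.
(The other dependency links word 6 to a gap after word 11.)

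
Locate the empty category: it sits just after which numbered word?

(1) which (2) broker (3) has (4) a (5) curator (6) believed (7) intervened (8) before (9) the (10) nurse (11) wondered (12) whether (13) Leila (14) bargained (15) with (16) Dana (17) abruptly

The displaced element is "which broker" (word 2).
It is linked across 1 clause boundary (Ø).
It functions as the subject of "intervened", so the gap sits immediately after word 6 ("believed").
Base order: A curator has believed that which broker intervened before the nurse wondered whether Leila bargained with Dana abruptly.

6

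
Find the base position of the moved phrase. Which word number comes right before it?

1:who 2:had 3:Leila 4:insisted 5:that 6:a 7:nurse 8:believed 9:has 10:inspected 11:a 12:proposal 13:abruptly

8

The displaced element is "who" (word 1).
It is linked across 2 clause boundaries (that → Ø).
It functions as the subject of "inspected", so the gap sits immediately after word 8 ("believed").
Base order: Leila had insisted that a nurse believed that who has inspected a proposal abruptly.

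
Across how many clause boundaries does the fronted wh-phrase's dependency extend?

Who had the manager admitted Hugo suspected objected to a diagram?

"who" is extracted from the subject of "objected".
Boundaries crossed, outermost first: [Ø], [Ø] — 2 in total.

2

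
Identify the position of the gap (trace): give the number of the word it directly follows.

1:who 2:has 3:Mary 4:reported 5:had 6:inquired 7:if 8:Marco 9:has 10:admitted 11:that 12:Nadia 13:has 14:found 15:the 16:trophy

4

The displaced element is "who" (word 1).
It is linked across 1 clause boundary (Ø).
It functions as the subject of "inquired", so the gap sits immediately after word 4 ("reported").
Base order: Mary has reported that who had inquired if Marco has admitted that Nadia has found the trophy.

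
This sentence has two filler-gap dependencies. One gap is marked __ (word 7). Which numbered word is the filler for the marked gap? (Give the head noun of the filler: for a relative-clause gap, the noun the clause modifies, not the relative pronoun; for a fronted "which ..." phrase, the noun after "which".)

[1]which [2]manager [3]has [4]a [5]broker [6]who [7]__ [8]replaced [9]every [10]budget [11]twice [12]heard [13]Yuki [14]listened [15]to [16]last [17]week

5

The marked gap is inside the relative clause, the subject of "replaced".
Its filler is the head noun "broker" (via "who"), at word 5.
(The other dependency links word 2 to a gap after word 15.)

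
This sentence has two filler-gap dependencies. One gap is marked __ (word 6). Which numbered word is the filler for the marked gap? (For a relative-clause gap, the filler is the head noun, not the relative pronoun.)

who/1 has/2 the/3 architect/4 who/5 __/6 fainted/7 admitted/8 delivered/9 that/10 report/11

4

The marked gap is inside the relative clause, the subject of "fainted".
Its filler is the head noun "architect" (via "who"), at word 4.
(The other dependency links word 1 to a gap after word 8.)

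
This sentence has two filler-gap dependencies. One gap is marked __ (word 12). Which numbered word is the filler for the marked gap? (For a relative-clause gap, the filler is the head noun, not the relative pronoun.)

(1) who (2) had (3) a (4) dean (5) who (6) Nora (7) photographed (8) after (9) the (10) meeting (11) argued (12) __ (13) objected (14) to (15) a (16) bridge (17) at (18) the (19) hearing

1

The marked gap is the subject of "objected".
Its filler is the fronted wh-phrase "who", at word 1.
(The other dependency links word 4 to a gap after word 7.)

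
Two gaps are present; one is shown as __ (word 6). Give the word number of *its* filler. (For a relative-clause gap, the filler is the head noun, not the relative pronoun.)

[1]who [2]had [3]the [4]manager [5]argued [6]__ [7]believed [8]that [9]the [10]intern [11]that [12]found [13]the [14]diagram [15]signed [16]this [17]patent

1

The marked gap is the subject of "believed".
Its filler is the fronted wh-phrase "who", at word 1.
(The other dependency links word 10 to a gap after word 11.)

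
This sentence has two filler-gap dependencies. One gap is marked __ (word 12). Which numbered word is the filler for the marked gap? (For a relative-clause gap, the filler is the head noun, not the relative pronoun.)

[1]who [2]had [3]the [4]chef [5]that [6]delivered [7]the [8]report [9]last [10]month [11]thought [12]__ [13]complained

The marked gap is the subject of "complained".
Its filler is the fronted wh-phrase "who", at word 1.
(The other dependency links word 4 to a gap after word 5.)

1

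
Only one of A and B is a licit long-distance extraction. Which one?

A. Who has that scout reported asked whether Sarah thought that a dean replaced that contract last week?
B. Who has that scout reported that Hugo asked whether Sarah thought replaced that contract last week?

A

In B, the wh-phrase is extracted from inside a wh-island (introduced by "whether"), which blocks movement.
In A, the extraction path crosses only that-complement boundaries, which are transparent.
So A is grammatical.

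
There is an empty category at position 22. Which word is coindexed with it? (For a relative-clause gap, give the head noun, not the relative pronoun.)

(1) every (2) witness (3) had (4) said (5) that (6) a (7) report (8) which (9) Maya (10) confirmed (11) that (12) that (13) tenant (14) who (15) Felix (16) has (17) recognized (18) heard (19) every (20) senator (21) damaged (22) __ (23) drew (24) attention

The gap at 22 is the object of "damaged", inside a relative clause.
The relative pronoun is "which" (word 8); it is bound by the head noun immediately before it.
Its filler is the head noun "report", at word 7.

7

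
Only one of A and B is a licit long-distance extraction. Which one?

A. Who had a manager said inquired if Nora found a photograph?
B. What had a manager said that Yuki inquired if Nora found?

A

In B, the wh-phrase is extracted from inside a wh-island (introduced by "if"), which blocks movement.
In A, the extraction path crosses only that-complement boundaries, which are transparent.
So A is grammatical.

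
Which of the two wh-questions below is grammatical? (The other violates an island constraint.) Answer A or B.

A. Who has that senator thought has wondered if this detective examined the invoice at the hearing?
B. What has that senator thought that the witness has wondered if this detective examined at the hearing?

A

In B, the wh-phrase is extracted from inside a wh-island (introduced by "if"), which blocks movement.
In A, the extraction path crosses only that-complement boundaries, which are transparent.
So A is grammatical.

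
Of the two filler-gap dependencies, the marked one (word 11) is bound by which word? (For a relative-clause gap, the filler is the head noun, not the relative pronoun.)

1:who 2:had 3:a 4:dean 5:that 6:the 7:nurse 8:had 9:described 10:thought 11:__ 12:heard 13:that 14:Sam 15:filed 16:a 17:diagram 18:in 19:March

The marked gap is the subject of "heard".
Its filler is the fronted wh-phrase "who", at word 1.
(The other dependency links word 4 to a gap after word 9.)

1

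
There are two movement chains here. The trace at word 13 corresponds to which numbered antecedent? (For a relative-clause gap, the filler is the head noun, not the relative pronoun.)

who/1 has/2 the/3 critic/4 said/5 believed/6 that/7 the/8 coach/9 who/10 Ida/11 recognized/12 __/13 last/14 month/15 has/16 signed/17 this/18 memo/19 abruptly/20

9

The marked gap is inside the relative clause, the direct object of "recognized".
Its filler is the head noun "coach" (via "who"), at word 9.
(The other dependency links word 1 to a gap after word 5.)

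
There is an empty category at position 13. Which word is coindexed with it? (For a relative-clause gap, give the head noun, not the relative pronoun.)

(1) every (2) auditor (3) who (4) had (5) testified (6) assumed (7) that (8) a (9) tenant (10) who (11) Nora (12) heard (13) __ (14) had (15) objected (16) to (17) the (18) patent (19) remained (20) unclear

The gap at 13 is the subject of "objected", inside a relative clause.
The relative pronoun is "who" (word 10); it is bound by the head noun immediately before it.
Its filler is the head noun "tenant", at word 9.

9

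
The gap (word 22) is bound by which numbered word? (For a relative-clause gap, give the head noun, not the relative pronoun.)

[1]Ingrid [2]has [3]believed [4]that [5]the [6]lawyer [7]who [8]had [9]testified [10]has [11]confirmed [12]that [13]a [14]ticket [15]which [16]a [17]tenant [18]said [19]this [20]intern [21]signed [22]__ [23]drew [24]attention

14

The gap at 22 is the object of "signed", inside a relative clause.
The relative pronoun is "which" (word 15); it is bound by the head noun immediately before it.
Its filler is the head noun "ticket", at word 14.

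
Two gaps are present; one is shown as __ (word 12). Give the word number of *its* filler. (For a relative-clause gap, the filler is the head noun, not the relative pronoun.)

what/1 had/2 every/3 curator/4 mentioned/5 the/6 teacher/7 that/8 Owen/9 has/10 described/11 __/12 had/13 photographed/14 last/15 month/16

The marked gap is inside the relative clause, the direct object of "described".
Its filler is the head noun "teacher" (via "that"), at word 7.
(The other dependency links word 1 to a gap after word 14.)

7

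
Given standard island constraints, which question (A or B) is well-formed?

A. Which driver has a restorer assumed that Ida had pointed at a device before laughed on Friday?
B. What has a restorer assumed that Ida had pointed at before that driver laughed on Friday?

B

In A, the wh-phrase is extracted from inside an adjunct island (introduced by "before"), which blocks movement.
In B, the extraction path crosses only that-complement boundaries, which are transparent.
So B is grammatical.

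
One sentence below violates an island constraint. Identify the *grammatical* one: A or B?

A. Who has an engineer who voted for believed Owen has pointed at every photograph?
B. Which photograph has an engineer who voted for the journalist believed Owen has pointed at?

B

In A, the wh-phrase is extracted from inside a complex-NP island (relative clause) (introduced by "who"), which blocks movement.
In B, the extraction path crosses only that-complement boundaries, which are transparent.
So B is grammatical.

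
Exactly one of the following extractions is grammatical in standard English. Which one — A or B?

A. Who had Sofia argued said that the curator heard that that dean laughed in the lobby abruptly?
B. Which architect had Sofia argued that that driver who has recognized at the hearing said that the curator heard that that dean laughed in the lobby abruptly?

A

In B, the wh-phrase is extracted from inside a complex-NP island (relative clause) (introduced by "who"), which blocks movement.
In A, the extraction path crosses only that-complement boundaries, which are transparent.
So A is grammatical.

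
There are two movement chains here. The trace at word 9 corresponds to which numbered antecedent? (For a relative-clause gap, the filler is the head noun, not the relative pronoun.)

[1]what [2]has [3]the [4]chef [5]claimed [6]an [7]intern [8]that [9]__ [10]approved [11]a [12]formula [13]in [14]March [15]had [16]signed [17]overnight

7

The marked gap is inside the relative clause, the subject of "approved".
Its filler is the head noun "intern" (via "that"), at word 7.
(The other dependency links word 1 to a gap after word 16.)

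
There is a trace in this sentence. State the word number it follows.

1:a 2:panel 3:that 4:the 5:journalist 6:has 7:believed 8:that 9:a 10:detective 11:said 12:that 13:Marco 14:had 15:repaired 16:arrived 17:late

The displaced element is "a panel" (word 2).
It is linked across 2 clause boundaries (that → that).
It functions as the direct object of "repaired", so the gap sits immediately after word 15 ("repaired").
Base order: The journalist has believed that a detective said that Marco had repaired a panel.

15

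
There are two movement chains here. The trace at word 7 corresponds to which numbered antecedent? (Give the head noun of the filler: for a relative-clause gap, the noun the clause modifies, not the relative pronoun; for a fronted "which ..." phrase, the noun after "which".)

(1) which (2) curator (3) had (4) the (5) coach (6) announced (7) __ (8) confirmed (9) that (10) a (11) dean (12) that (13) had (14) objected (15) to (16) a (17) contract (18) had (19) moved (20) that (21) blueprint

2

The marked gap is the subject of "confirmed".
Its filler is the fronted wh-phrase "which curator", at word 2.
(The other dependency links word 11 to a gap after word 12.)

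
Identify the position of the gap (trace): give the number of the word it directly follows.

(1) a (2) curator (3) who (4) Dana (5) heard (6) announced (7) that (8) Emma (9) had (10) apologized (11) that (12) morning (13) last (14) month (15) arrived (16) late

The displaced element is "a curator" (word 2).
It is linked across 1 clause boundary (Ø).
It functions as the subject of "announced", so the gap sits immediately after word 5 ("heard").
Base order: Dana heard a curator announced that Emma had apologized that morning last month.

5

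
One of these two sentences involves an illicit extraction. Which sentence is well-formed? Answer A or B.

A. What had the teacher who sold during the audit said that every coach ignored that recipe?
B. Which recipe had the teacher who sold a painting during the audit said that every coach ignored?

B

In A, the wh-phrase is extracted from inside a complex-NP island (relative clause) (introduced by "who"), which blocks movement.
In B, the extraction path crosses only that-complement boundaries, which are transparent.
So B is grammatical.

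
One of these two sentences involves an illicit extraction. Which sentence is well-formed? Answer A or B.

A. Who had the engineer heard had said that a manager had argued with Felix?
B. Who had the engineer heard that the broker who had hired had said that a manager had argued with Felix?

A

In B, the wh-phrase is extracted from inside a complex-NP island (relative clause) (introduced by "who"), which blocks movement.
In A, the extraction path crosses only that-complement boundaries, which are transparent.
So A is grammatical.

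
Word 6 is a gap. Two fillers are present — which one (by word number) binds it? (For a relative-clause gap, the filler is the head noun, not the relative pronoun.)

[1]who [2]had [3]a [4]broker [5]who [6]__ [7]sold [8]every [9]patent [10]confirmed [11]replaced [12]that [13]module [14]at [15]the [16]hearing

4

The marked gap is inside the relative clause, the subject of "sold".
Its filler is the head noun "broker" (via "who"), at word 4.
(The other dependency links word 1 to a gap after word 10.)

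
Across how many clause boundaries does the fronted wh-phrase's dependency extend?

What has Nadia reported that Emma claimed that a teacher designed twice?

"what" is extracted from the object of "designed".
Boundaries crossed, outermost first: [that], [that] — 2 in total.

2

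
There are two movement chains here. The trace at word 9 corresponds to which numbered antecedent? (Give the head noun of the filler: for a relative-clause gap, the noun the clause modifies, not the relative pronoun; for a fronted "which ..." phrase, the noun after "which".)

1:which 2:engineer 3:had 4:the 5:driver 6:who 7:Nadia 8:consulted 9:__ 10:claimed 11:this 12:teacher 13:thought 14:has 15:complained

5

The marked gap is inside the relative clause, the direct object of "consulted".
Its filler is the head noun "driver" (via "who"), at word 5.
(The other dependency links word 2 to a gap after word 13.)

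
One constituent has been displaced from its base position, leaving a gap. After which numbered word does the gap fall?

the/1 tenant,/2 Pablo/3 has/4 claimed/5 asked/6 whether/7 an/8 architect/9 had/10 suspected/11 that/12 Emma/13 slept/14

5

The displaced element is "the tenant" (word 2).
It is linked across 1 clause boundary (Ø).
It functions as the subject of "asked", so the gap sits immediately after word 5 ("claimed").
Base order: Pablo has claimed that the tenant asked whether an architect had suspected that Emma slept.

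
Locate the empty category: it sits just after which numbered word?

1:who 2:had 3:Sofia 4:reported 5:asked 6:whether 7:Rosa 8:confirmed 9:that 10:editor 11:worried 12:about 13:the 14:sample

The displaced element is "who" (word 1).
It is linked across 1 clause boundary (Ø).
It functions as the subject of "asked", so the gap sits immediately after word 4 ("reported").
Base order: Sofia had reported that who asked whether Rosa confirmed that editor worried about the sample.

4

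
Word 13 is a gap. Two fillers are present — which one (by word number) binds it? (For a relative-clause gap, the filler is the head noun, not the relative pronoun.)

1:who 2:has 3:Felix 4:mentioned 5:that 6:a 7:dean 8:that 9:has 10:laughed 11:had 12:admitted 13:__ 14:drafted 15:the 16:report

1

The marked gap is the subject of "drafted".
Its filler is the fronted wh-phrase "who", at word 1.
(The other dependency links word 7 to a gap after word 8.)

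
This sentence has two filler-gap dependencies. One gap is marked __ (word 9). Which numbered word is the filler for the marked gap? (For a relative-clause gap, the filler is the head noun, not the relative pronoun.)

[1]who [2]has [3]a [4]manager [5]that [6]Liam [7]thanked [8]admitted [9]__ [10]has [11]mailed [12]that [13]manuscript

The marked gap is the subject of "mailed".
Its filler is the fronted wh-phrase "who", at word 1.
(The other dependency links word 4 to a gap after word 7.)

1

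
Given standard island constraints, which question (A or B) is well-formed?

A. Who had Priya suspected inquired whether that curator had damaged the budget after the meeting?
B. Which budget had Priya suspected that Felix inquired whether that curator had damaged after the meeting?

A

In B, the wh-phrase is extracted from inside a wh-island (introduced by "whether"), which blocks movement.
In A, the extraction path crosses only that-complement boundaries, which are transparent.
So A is grammatical.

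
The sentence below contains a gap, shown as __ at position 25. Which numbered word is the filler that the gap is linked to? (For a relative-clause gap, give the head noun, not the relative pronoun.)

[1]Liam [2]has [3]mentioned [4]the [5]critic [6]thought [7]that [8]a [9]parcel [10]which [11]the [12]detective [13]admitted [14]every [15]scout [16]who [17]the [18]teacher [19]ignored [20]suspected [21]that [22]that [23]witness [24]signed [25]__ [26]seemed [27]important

9

The gap at 25 is the object of "signed", inside a relative clause.
The relative pronoun is "which" (word 10); it is bound by the head noun immediately before it.
Its filler is the head noun "parcel", at word 9.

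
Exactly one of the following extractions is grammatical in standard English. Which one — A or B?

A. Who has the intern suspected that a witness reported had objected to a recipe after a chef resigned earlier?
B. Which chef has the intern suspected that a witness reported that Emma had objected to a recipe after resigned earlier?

In B, the wh-phrase is extracted from inside an adjunct island (introduced by "after"), which blocks movement.
In A, the extraction path crosses only that-complement boundaries, which are transparent.
So A is grammatical.

A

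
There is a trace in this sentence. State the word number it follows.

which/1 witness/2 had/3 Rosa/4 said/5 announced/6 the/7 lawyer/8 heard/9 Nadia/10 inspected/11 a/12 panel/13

The displaced element is "which witness" (word 2).
It is linked across 1 clause boundary (Ø).
It functions as the subject of "announced", so the gap sits immediately after word 5 ("said").
Base order: Rosa had said that which witness announced the lawyer heard Nadia inspected a panel.

5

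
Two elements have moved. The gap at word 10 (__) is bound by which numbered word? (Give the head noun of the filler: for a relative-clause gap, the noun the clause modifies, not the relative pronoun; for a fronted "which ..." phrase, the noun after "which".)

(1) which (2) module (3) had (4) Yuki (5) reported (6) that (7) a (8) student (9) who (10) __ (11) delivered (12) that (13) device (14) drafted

8

The marked gap is inside the relative clause, the subject of "delivered".
Its filler is the head noun "student" (via "who"), at word 8.
(The other dependency links word 2 to a gap after word 14.)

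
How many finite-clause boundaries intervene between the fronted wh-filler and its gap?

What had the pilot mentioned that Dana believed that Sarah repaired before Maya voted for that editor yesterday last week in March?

2

"what" is extracted from the object of "repaired".
Boundaries crossed, outermost first: [that], [that] — 2 in total.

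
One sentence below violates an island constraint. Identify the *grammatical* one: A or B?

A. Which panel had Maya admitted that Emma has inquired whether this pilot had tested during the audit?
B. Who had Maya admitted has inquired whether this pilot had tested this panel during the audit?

B

In A, the wh-phrase is extracted from inside a wh-island (introduced by "whether"), which blocks movement.
In B, the extraction path crosses only that-complement boundaries, which are transparent.
So B is grammatical.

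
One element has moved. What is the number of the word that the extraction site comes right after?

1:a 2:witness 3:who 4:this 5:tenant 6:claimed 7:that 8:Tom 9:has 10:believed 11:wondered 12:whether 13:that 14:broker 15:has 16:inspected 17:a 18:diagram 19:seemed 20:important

10

The displaced element is "a witness" (word 2).
It is linked across 2 clause boundaries (that → Ø).
It functions as the subject of "wondered", so the gap sits immediately after word 10 ("believed").
Base order: This tenant claimed that Tom has believed that a witness wondered whether that broker has inspected a diagram.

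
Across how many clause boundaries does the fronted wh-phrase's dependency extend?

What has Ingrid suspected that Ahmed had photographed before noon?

"what" is extracted from the object of "photographed".
Boundaries crossed, outermost first: [that] — 1 in total.

1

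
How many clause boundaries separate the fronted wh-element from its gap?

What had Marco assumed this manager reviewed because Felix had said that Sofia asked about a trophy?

1

"what" is extracted from the object of "reviewed".
Boundaries crossed, outermost first: [Ø] — 1 in total.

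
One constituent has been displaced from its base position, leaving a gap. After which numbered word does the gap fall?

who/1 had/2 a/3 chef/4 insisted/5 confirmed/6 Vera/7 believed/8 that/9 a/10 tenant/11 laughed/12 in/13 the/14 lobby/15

5

The displaced element is "who" (word 1).
It is linked across 1 clause boundary (Ø).
It functions as the subject of "confirmed", so the gap sits immediately after word 5 ("insisted").
Base order: A chef had insisted who confirmed Vera believed that a tenant laughed in the lobby.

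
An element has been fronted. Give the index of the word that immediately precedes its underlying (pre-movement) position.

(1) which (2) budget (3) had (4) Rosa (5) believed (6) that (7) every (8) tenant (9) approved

9

The displaced element is "which budget" (word 2).
It is linked across 1 clause boundary (that).
It functions as the direct object of "approved", so the gap sits immediately after word 9 ("approved").
Base order: Rosa had believed that every tenant approved which budget.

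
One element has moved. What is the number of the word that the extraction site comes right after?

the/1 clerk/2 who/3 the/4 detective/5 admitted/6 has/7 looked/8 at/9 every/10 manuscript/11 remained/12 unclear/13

The displaced element is "the clerk" (word 2).
It is linked across 1 clause boundary (Ø).
It functions as the subject of "looked", so the gap sits immediately after word 6 ("admitted").
Base order: The detective admitted that the clerk has looked at every manuscript.

6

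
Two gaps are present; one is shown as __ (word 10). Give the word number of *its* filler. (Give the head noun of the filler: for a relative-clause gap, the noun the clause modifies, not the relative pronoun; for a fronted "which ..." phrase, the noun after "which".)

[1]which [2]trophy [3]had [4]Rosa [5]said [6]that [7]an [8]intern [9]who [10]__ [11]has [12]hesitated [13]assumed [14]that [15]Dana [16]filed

8

The marked gap is inside the relative clause, the subject of "hesitated".
Its filler is the head noun "intern" (via "who"), at word 8.
(The other dependency links word 2 to a gap after word 16.)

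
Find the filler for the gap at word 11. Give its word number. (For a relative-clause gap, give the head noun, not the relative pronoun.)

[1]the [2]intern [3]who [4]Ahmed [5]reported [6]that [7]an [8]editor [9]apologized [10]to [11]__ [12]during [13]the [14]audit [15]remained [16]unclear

2

The gap at 11 is the prepositional object of "apologized", inside a relative clause.
The relative pronoun is "who" (word 3); it is bound by the head noun immediately before it.
Its filler is the head noun "intern", at word 2.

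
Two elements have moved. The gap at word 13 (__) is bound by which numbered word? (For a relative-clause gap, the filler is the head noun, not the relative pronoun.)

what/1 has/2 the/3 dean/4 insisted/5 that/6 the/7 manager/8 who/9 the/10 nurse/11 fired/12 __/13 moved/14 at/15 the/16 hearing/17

The marked gap is inside the relative clause, the direct object of "fired".
Its filler is the head noun "manager" (via "who"), at word 8.
(The other dependency links word 1 to a gap after word 14.)

8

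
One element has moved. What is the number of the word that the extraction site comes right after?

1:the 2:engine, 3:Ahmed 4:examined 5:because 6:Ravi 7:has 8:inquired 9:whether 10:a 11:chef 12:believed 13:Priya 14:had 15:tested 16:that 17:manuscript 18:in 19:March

The displaced element is "the engine" (word 2).
It functions as the direct object of "examined", so the gap sits immediately after word 4 ("examined").
Base order: Ahmed examined the engine because Ravi has inquired whether a chef believed Priya had tested that manuscript in March.

4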